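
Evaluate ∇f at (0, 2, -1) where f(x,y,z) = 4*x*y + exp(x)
(9, 0, 0)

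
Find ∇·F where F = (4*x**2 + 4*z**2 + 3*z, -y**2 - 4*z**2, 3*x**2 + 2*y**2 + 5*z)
8*x - 2*y + 5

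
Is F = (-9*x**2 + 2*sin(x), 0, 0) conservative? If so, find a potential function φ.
Yes, F is conservative. φ = -3*x**3 - 2*cos(x)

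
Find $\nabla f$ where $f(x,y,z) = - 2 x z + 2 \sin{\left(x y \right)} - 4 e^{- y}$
(2*y*cos(x*y) - 2*z, 2*x*cos(x*y) + 4*exp(-y), -2*x)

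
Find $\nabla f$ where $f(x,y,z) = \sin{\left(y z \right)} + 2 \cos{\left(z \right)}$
(0, z*cos(y*z), y*cos(y*z) - 2*sin(z))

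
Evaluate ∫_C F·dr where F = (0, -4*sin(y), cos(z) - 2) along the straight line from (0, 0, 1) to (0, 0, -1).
4 - 2*sin(1)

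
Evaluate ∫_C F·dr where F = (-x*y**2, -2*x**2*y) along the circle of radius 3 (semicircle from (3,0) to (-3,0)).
0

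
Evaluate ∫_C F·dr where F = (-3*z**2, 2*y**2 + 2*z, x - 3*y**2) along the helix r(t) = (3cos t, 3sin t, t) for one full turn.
9*pi*(-4*pi - 3)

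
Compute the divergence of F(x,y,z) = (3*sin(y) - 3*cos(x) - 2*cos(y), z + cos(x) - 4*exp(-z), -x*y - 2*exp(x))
3*sin(x)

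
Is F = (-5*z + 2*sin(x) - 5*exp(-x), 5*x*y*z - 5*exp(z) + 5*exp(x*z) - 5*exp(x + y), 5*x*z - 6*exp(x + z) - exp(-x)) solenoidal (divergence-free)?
No, ∇·F = ((5*x*z + 5*x - 5*exp(x + y) - 6*exp(x + z) + 2*cos(x))*exp(x) + 5)*exp(-x)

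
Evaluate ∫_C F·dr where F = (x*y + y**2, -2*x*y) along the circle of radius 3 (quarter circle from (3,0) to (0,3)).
-45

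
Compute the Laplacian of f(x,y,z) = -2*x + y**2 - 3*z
2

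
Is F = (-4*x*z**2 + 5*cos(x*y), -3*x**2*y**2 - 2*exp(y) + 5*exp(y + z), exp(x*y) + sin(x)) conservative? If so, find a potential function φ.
No, ∇×F = (x*exp(x*y) - 5*exp(y + z), -8*x*z - y*exp(x*y) - cos(x), x*(-6*y**2 + 5*sin(x*y))) ≠ 0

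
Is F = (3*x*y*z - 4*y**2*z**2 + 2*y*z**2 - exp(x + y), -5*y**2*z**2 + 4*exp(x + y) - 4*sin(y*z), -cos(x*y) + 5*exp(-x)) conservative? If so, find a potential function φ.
No, ∇×F = (x*sin(x*y) + 10*y**2*z + 4*y*cos(y*z), (y*(3*x - 8*y*z + 4*z - sin(x*y))*exp(x) + 5)*exp(-x), -3*x*z + 8*y*z**2 - 2*z**2 + 5*exp(x + y)) ≠ 0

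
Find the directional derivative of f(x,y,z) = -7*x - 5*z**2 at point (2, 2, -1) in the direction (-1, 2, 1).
17*sqrt(6)/6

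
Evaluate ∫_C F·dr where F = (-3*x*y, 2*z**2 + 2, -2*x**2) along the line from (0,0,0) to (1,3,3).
19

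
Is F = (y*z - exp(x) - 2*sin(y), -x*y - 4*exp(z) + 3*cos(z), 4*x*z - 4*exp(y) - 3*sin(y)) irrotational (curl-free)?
No, ∇×F = (-4*exp(y) + 4*exp(z) + 3*sin(z) - 3*cos(y), y - 4*z, -y - z + 2*cos(y))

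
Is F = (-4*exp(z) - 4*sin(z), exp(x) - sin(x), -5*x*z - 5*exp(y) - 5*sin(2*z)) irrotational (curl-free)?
No, ∇×F = (-5*exp(y), 5*z - 4*exp(z) - 4*cos(z), exp(x) - cos(x))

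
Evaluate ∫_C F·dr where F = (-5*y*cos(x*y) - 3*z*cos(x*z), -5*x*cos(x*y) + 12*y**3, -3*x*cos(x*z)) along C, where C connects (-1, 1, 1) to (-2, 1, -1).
-8*sin(1) + 2*sin(2)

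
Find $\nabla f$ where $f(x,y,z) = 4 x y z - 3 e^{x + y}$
(4*y*z - 3*exp(x + y), 4*x*z - 3*exp(x + y), 4*x*y)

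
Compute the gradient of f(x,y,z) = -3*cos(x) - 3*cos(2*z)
(3*sin(x), 0, 6*sin(2*z))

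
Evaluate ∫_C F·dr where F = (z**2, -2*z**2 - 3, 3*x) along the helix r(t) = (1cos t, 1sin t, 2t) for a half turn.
-4*pi**2 + 16 + 16*pi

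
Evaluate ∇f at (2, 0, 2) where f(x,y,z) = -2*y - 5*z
(0, -2, -5)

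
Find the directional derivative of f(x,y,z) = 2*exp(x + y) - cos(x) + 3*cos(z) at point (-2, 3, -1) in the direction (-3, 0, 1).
3*sqrt(10)*(-2*E + sin(1) + sin(2))/10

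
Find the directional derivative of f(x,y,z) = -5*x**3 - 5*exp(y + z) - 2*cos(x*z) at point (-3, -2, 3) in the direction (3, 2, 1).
-3*sqrt(14)*(4*sin(9) + 5*E + 135)/14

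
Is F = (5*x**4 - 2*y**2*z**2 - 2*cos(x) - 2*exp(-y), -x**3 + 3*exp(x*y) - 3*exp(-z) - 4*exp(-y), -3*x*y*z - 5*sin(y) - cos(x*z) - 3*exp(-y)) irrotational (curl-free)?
No, ∇×F = (-3*x*z - 5*cos(y) - 3*exp(-z) + 3*exp(-y), z*(-4*y**2 + 3*y - sin(x*z)), -3*x**2 + 4*y*z**2 + 3*y*exp(x*y) - 2*exp(-y))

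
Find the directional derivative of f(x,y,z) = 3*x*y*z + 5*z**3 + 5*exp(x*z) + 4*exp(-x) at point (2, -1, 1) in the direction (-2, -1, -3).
-sqrt(14)*(-8*exp(-2) + 27 + 40*exp(2))/14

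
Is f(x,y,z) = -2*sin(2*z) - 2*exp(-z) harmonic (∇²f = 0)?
No, ∇²f = 8*sin(2*z) - 2*exp(-z)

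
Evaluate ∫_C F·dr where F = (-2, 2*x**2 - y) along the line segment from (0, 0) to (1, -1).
-19/6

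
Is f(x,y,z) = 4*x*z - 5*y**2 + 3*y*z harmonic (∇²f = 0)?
No, ∇²f = -10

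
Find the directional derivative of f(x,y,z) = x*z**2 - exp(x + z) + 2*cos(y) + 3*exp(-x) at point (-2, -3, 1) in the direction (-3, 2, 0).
sqrt(13)*(-3*E + 4*E*sin(3) + 3 + 9*exp(3))*exp(-1)/13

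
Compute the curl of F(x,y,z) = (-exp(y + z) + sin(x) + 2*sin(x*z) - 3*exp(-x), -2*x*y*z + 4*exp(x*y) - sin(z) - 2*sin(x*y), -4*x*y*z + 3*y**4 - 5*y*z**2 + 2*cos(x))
(2*x*y - 4*x*z + 12*y**3 - 5*z**2 + cos(z), 2*x*cos(x*z) + 4*y*z - exp(y + z) + 2*sin(x), -2*y*z + 4*y*exp(x*y) - 2*y*cos(x*y) + exp(y + z))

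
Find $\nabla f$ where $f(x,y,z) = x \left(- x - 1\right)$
(-2*x - 1, 0, 0)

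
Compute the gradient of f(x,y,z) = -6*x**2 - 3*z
(-12*x, 0, -3)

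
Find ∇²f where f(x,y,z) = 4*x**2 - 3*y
8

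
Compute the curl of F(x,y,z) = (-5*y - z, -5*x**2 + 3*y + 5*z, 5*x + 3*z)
(-5, -6, 5 - 10*x)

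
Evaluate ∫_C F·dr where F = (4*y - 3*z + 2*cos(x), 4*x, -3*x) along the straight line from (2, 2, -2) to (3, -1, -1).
-31 - 2*sin(2) + 2*sin(3)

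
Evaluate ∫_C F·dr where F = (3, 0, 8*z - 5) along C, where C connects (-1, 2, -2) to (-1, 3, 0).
-26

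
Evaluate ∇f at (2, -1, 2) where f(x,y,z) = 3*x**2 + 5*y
(12, 5, 0)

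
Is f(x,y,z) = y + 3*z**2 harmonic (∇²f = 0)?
No, ∇²f = 6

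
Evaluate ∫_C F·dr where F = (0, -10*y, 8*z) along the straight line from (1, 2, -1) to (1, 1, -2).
27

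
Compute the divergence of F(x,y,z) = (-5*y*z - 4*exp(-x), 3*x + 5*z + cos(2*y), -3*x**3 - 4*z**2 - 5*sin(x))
-8*z - 2*sin(2*y) + 4*exp(-x)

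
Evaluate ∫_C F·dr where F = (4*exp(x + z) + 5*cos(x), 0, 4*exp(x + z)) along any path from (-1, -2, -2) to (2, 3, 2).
-4*exp(-3) + 5*sin(1) + 5*sin(2) + 4*exp(4)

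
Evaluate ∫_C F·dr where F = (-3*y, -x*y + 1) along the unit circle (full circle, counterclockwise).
3*pi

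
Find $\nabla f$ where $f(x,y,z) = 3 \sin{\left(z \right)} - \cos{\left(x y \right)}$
(y*sin(x*y), x*sin(x*y), 3*cos(z))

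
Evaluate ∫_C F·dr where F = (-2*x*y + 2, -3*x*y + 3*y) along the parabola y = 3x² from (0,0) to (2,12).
-748/5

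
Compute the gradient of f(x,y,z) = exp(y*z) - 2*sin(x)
(-2*cos(x), z*exp(y*z), y*exp(y*z))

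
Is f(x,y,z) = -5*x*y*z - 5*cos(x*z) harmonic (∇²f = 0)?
No, ∇²f = 5*(x**2 + z**2)*cos(x*z)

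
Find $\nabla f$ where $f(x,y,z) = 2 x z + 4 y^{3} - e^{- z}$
(2*z, 12*y**2, 2*x + exp(-z))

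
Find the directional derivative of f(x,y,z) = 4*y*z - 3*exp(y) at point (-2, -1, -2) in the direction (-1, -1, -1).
sqrt(3)*(1 + 4*E)*exp(-1)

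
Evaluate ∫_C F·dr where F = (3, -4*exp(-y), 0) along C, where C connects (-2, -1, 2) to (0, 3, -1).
-4*E + 4*exp(-3) + 6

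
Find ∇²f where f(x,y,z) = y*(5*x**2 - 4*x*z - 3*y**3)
2*y*(5 - 18*y)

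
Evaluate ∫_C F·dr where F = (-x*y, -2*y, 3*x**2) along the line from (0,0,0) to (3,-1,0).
2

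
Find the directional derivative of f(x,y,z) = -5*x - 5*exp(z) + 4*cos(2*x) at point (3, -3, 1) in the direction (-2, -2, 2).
sqrt(3)*(-5*E + 8*sin(6) + 5)/3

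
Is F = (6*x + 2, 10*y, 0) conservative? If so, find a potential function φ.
Yes, F is conservative. φ = 3*x**2 + 2*x + 5*y**2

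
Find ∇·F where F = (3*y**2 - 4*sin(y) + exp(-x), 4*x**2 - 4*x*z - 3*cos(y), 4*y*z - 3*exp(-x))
4*y + 3*sin(y) - exp(-x)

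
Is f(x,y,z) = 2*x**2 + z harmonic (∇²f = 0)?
No, ∇²f = 4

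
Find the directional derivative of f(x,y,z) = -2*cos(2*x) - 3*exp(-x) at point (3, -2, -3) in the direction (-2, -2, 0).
-sqrt(2)*(4*exp(3)*sin(6) + 3)*exp(-3)/2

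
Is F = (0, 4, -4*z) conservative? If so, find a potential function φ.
Yes, F is conservative. φ = 4*y - 2*z**2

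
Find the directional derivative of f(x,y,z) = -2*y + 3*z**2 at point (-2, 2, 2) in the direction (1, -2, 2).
28/3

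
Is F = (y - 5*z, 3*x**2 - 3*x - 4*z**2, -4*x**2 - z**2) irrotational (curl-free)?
No, ∇×F = (8*z, 8*x - 5, 6*x - 4)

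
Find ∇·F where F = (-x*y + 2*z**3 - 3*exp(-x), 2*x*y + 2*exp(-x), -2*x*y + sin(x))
2*x - y + 3*exp(-x)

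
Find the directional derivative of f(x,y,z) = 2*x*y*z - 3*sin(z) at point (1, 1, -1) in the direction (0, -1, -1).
3*sqrt(2)*cos(1)/2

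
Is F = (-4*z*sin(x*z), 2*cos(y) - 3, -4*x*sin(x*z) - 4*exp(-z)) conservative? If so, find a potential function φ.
Yes, F is conservative. φ = -3*y + 2*sin(y) + 4*cos(x*z) + 4*exp(-z)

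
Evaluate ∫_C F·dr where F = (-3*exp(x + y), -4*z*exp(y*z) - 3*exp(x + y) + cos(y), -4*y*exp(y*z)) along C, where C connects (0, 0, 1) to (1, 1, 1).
-3*exp(2) - 4*E + sin(1) + 7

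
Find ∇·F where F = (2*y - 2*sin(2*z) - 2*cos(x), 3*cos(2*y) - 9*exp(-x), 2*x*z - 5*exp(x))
2*x + 2*sin(x) - 6*sin(2*y)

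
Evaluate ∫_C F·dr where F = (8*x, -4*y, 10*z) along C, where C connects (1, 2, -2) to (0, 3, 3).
11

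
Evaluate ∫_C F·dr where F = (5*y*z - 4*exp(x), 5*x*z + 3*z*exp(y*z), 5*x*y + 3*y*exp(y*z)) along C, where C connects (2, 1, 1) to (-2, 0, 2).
-3*E - 7 - 4*exp(-2) + 4*exp(2)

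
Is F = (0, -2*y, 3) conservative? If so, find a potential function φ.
Yes, F is conservative. φ = -y**2 + 3*z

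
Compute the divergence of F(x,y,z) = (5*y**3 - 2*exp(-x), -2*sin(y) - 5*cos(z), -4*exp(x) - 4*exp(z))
-4*exp(z) - 2*cos(y) + 2*exp(-x)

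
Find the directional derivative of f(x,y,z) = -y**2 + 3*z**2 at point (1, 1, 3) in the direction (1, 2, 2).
32/3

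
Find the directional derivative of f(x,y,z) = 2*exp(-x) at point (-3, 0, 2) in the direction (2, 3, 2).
-4*sqrt(17)*exp(3)/17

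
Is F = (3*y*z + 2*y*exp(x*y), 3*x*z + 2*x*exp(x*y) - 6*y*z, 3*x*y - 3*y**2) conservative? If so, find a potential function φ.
Yes, F is conservative. φ = 3*x*y*z - 3*y**2*z + 2*exp(x*y)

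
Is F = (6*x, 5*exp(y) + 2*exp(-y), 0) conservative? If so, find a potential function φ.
Yes, F is conservative. φ = 3*x**2 + 5*exp(y) - 2*exp(-y)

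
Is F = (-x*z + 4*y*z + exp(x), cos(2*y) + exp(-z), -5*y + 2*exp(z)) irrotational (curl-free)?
No, ∇×F = (-5 + exp(-z), -x + 4*y, -4*z)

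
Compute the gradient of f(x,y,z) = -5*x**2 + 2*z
(-10*x, 0, 2)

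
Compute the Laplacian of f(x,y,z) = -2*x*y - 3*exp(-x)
-3*exp(-x)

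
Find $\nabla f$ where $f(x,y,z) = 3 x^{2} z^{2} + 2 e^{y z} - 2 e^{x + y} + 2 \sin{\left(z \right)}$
(6*x*z**2 - 2*exp(x + y), 2*z*exp(y*z) - 2*exp(x + y), 6*x**2*z + 2*y*exp(y*z) + 2*cos(z))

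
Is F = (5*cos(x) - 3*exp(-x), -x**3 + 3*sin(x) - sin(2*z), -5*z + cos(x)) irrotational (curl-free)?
No, ∇×F = (2*cos(2*z), sin(x), -3*x**2 + 3*cos(x))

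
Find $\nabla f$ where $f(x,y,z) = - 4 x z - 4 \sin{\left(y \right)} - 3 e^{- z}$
(-4*z, -4*cos(y), -4*x + 3*exp(-z))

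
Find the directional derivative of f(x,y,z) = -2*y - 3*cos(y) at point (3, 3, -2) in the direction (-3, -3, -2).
3*sqrt(22)*(2 - 3*sin(3))/22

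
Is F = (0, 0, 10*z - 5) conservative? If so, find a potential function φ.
Yes, F is conservative. φ = 5*z*(z - 1)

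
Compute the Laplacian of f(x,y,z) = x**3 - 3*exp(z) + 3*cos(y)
6*x - 3*exp(z) - 3*cos(y)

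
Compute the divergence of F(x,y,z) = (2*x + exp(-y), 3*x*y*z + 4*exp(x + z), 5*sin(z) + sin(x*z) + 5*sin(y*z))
3*x*z + x*cos(x*z) + 5*y*cos(y*z) + 5*cos(z) + 2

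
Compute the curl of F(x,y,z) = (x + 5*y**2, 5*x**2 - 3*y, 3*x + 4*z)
(0, -3, 10*x - 10*y)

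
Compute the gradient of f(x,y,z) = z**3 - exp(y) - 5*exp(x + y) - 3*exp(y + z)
(-5*exp(x + y), (-5*exp(x) - 3*exp(z) - 1)*exp(y), 3*z**2 - 3*exp(y + z))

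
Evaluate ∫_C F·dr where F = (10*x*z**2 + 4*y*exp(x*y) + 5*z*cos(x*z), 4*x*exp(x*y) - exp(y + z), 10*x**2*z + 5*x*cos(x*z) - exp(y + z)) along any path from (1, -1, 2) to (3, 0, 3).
-exp(3) - 5*sin(2) - 4*exp(-1) + 5*sin(9) + E + 389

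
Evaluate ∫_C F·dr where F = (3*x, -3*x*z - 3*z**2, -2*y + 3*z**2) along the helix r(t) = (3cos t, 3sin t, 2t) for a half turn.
-27*pi**2/2 - 24 + 72*pi + 8*pi**3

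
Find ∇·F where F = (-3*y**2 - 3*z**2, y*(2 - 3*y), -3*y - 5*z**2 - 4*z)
-6*y - 10*z - 2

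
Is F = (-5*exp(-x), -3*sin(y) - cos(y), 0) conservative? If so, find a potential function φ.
Yes, F is conservative. φ = -sin(y) + 3*cos(y) + 5*exp(-x)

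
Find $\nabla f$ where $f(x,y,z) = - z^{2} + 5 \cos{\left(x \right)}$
(-5*sin(x), 0, -2*z)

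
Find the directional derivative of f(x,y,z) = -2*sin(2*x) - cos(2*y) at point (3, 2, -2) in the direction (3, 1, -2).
sqrt(14)*(-6*cos(6) + sin(4))/7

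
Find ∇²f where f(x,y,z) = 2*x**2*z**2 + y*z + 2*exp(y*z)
4*x**2 + 2*y**2*exp(y*z) + 2*z**2*exp(y*z) + 4*z**2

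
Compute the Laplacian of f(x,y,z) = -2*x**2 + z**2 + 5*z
-2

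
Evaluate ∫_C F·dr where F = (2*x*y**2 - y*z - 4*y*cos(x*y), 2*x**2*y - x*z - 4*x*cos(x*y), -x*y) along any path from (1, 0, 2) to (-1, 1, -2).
-1 + 4*sin(1)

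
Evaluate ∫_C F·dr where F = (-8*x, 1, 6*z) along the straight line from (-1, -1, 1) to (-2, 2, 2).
0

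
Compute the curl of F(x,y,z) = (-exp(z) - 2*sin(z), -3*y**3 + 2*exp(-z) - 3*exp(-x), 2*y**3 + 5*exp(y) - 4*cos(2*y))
(6*y**2 + 5*exp(y) + 8*sin(2*y) + 2*exp(-z), -exp(z) - 2*cos(z), 3*exp(-x))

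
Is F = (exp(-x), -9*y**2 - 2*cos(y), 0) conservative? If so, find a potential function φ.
Yes, F is conservative. φ = -3*y**3 - 2*sin(y) - exp(-x)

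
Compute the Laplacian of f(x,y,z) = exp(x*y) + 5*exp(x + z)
x**2*exp(x*y) + y**2*exp(x*y) + 10*exp(x + z)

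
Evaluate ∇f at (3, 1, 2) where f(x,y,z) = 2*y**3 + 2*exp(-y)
(0, 6 - 2*exp(-1), 0)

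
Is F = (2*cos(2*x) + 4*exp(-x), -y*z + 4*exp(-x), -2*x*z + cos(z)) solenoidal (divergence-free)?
No, ∇·F = -2*x - z - 4*sin(2*x) - sin(z) - 4*exp(-x)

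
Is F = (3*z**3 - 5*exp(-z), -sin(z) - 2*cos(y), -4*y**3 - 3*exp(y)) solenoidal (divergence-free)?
No, ∇·F = 2*sin(y)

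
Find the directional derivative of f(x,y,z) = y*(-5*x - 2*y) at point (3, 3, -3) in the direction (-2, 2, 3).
-24*sqrt(17)/17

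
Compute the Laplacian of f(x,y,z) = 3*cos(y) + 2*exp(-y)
-3*cos(y) + 2*exp(-y)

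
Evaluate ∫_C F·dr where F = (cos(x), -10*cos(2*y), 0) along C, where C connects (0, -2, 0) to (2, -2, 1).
sin(2)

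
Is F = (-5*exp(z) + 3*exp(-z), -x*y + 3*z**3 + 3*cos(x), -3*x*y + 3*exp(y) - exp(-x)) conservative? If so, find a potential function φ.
No, ∇×F = (-3*x - 9*z**2 + 3*exp(y), 3*y - 5*exp(z) - 3*exp(-z) - exp(-x), -y - 3*sin(x)) ≠ 0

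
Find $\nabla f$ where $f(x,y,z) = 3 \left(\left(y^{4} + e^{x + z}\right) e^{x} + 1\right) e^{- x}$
((3*exp(2*x + z) - 3)*exp(-x), 12*y**3, 3*exp(x + z))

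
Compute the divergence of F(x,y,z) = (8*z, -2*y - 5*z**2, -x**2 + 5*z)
3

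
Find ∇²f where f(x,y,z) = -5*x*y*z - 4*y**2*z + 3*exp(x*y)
3*x**2*exp(x*y) + 3*y**2*exp(x*y) - 8*z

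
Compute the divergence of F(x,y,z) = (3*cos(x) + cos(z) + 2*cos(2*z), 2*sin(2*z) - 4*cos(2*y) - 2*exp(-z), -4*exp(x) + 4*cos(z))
-3*sin(x) + 8*sin(2*y) - 4*sin(z)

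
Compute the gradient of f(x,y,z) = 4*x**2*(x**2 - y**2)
(8*x*(2*x**2 - y**2), -8*x**2*y, 0)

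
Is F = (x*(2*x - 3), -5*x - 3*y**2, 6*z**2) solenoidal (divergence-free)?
No, ∇·F = 4*x - 6*y + 12*z - 3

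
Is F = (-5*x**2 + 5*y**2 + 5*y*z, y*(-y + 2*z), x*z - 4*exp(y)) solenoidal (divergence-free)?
No, ∇·F = -9*x - 2*y + 2*z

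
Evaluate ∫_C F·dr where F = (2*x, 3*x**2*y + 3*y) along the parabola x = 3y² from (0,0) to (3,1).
15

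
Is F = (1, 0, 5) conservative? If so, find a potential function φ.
Yes, F is conservative. φ = x + 5*z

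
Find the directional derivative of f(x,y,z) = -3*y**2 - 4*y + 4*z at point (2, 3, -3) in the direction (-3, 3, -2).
-37*sqrt(22)/11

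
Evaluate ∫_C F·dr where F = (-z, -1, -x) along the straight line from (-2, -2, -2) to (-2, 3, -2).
-5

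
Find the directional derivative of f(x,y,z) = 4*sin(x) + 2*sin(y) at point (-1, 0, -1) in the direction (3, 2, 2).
4*sqrt(17)*(1 + 3*cos(1))/17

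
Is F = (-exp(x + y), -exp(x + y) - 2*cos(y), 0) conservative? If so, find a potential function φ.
Yes, F is conservative. φ = -exp(x + y) - 2*sin(y)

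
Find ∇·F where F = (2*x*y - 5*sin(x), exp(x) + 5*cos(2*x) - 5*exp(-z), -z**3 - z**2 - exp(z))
2*y - 3*z**2 - 2*z - exp(z) - 5*cos(x)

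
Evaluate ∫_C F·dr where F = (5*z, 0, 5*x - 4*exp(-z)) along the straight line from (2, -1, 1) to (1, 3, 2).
4*(1 - E)*exp(-2)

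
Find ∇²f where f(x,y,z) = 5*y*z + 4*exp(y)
4*exp(y)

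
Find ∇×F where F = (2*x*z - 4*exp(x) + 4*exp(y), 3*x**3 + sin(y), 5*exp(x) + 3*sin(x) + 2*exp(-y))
(-2*exp(-y), 2*x - 5*exp(x) - 3*cos(x), 9*x**2 - 4*exp(y))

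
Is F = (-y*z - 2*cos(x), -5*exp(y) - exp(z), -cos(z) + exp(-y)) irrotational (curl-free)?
No, ∇×F = (exp(z) - exp(-y), -y, z)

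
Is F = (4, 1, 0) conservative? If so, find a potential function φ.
Yes, F is conservative. φ = 4*x + y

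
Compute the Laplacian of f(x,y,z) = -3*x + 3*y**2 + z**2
8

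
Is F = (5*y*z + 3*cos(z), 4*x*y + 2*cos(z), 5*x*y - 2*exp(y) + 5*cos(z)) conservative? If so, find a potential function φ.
No, ∇×F = (5*x - 2*exp(y) + 2*sin(z), -3*sin(z), 4*y - 5*z) ≠ 0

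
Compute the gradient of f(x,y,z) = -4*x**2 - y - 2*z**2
(-8*x, -1, -4*z)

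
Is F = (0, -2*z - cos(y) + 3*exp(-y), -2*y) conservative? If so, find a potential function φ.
Yes, F is conservative. φ = -2*y*z - sin(y) - 3*exp(-y)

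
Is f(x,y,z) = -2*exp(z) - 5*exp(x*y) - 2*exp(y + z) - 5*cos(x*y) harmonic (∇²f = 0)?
No, ∇²f = -5*x**2*exp(x*y) + 5*x**2*cos(x*y) - 5*y**2*(exp(x*y) - cos(x*y)) - 2*exp(z) - 4*exp(y + z)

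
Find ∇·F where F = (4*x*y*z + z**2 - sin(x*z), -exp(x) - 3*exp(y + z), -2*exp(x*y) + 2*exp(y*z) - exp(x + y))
4*y*z + 2*y*exp(y*z) - z*cos(x*z) - 3*exp(y + z)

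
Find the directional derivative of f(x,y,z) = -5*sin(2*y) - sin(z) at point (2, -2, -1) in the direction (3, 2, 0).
-20*sqrt(13)*cos(4)/13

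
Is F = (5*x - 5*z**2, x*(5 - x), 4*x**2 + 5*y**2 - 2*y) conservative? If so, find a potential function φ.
No, ∇×F = (10*y - 2, -8*x - 10*z, 5 - 2*x) ≠ 0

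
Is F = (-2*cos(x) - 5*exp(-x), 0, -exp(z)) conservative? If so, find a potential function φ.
Yes, F is conservative. φ = -exp(z) - 2*sin(x) + 5*exp(-x)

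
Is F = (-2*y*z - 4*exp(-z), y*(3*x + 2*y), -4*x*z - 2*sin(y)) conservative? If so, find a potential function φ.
No, ∇×F = (-2*cos(y), -2*y + 4*z + 4*exp(-z), 3*y + 2*z) ≠ 0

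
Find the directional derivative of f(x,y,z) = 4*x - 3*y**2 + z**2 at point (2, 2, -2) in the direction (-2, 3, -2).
-36*sqrt(17)/17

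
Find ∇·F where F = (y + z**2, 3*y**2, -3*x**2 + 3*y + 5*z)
6*y + 5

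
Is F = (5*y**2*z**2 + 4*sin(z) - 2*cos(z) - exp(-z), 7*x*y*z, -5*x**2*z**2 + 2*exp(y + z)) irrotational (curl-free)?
No, ∇×F = (-7*x*y + 2*exp(y + z), 10*x*z**2 + 10*y**2*z + 2*sin(z) + 4*cos(z) + exp(-z), y*z*(7 - 10*z))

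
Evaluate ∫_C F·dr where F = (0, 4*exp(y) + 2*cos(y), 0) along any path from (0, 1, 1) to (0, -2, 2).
-4*E - 2*sin(2) - 2*sin(1) + 4*exp(-2)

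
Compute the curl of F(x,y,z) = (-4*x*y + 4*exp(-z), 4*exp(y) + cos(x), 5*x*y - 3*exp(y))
(5*x - 3*exp(y), -5*y - 4*exp(-z), 4*x - sin(x))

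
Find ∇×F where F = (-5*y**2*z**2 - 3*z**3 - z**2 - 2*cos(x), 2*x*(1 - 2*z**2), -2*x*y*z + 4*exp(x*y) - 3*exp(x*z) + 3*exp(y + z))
(6*x*z + 4*x*exp(x*y) + 3*exp(y + z), -10*y**2*z + 2*y*z - 4*y*exp(x*y) - 9*z**2 + 3*z*exp(x*z) - 2*z, 10*y*z**2 - 4*z**2 + 2)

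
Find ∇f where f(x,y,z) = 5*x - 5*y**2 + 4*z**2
(5, -10*y, 8*z)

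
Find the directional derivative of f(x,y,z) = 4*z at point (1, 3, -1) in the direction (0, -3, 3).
2*sqrt(2)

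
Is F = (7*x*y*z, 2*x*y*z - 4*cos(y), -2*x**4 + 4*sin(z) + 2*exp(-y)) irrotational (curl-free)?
No, ∇×F = (-2*x*y - 2*exp(-y), x*(8*x**2 + 7*y), z*(-7*x + 2*y))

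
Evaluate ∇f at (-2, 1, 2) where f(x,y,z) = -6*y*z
(0, -12, -6)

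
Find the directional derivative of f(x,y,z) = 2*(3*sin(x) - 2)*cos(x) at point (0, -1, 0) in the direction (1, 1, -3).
6*sqrt(11)/11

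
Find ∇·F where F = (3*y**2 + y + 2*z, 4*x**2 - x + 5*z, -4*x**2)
0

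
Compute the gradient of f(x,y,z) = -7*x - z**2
(-7, 0, -2*z)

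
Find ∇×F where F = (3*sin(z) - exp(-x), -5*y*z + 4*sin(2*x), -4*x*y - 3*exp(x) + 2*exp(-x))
(-4*x + 5*y, 4*y + 3*cos(z) + sinh(x) + 5*cosh(x), 8*cos(2*x))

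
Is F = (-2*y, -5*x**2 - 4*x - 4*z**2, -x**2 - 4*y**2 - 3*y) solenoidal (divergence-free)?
Yes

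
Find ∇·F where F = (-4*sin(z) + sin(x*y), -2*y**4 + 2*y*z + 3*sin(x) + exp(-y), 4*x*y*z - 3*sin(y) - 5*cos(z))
4*x*y - 8*y**3 + y*cos(x*y) + 2*z + 5*sin(z) - exp(-y)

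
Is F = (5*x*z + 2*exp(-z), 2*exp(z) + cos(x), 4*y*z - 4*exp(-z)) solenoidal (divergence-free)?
No, ∇·F = 4*y + 5*z + 4*exp(-z)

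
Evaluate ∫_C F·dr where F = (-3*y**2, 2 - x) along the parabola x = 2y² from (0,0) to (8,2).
-148/3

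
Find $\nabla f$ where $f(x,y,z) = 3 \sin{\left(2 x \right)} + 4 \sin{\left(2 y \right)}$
(6*cos(2*x), 8*cos(2*y), 0)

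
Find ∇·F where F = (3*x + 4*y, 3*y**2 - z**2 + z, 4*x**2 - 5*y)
6*y + 3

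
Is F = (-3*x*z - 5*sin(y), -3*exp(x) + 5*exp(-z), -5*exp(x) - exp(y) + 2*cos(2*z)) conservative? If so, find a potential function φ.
No, ∇×F = (-exp(y) + 5*exp(-z), -3*x + 5*exp(x), -3*exp(x) + 5*cos(y)) ≠ 0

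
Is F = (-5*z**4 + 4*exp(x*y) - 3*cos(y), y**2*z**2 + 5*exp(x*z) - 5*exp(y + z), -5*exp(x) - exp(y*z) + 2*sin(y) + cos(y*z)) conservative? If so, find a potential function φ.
No, ∇×F = (-5*x*exp(x*z) - 2*y**2*z - z*exp(y*z) - z*sin(y*z) + 5*exp(y + z) + 2*cos(y), -20*z**3 + 5*exp(x), -4*x*exp(x*y) + 5*z*exp(x*z) - 3*sin(y)) ≠ 0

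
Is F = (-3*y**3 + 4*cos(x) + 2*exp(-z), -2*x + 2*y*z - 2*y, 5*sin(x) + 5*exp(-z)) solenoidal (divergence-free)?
No, ∇·F = 2*z - 4*sin(x) - 2 - 5*exp(-z)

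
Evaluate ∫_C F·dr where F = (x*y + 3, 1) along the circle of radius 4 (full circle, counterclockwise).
0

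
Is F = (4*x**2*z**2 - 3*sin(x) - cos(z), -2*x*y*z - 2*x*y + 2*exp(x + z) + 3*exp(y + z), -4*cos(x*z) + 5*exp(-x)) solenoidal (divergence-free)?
No, ∇·F = 8*x*z**2 - 2*x*z + 4*x*sin(x*z) - 2*x + 3*exp(y + z) - 3*cos(x)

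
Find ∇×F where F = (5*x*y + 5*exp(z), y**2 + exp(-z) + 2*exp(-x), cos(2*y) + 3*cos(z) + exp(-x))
(-2*sin(2*y) + exp(-z), 5*exp(z) + exp(-x), -5*x - 2*exp(-x))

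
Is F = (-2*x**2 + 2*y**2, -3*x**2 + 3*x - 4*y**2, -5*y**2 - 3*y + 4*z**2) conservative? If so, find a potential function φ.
No, ∇×F = (-10*y - 3, 0, -6*x - 4*y + 3) ≠ 0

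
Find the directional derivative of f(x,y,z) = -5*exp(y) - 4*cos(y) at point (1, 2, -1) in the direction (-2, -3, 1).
3*sqrt(14)*(-4*sin(2) + 5*exp(2))/14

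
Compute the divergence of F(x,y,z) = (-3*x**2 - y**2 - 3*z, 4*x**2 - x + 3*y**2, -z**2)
-6*x + 6*y - 2*z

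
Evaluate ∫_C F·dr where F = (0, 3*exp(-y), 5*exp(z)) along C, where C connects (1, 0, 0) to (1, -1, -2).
-3*E - 2 + 5*exp(-2)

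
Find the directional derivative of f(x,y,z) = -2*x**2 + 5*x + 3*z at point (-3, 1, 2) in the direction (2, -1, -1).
31*sqrt(6)/6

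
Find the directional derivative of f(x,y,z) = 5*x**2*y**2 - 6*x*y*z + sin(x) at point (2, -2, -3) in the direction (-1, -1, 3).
sqrt(11)*(72 - cos(2))/11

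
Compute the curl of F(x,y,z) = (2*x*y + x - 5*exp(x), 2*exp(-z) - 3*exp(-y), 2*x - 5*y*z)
(-5*z + 2*exp(-z), -2, -2*x)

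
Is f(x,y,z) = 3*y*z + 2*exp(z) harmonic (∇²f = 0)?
No, ∇²f = 2*exp(z)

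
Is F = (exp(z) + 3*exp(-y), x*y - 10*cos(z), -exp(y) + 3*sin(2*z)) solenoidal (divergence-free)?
No, ∇·F = x + 6*cos(2*z)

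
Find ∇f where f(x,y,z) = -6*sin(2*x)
(-12*cos(2*x), 0, 0)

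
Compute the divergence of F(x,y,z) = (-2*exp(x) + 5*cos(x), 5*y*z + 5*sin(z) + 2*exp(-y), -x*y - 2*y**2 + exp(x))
5*z - 2*exp(x) - 5*sin(x) - 2*exp(-y)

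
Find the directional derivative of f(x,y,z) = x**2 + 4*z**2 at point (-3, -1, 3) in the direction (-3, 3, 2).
3*sqrt(22)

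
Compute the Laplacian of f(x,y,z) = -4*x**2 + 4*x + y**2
-6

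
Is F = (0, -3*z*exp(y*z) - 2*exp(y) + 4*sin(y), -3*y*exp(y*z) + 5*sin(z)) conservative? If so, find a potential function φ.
Yes, F is conservative. φ = -2*exp(y) - 3*exp(y*z) - 4*cos(y) - 5*cos(z)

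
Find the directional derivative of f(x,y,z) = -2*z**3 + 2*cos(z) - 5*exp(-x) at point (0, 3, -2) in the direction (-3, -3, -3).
sqrt(3)*(19 - 2*sin(2))/3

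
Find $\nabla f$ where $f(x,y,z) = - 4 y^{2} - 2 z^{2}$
(0, -8*y, -4*z)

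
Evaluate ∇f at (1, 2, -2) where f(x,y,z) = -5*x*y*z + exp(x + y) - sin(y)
(20 + exp(3), -cos(2) + 10 + exp(3), -10)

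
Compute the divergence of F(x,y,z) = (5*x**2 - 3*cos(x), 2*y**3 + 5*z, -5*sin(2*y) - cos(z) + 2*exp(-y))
10*x + 6*y**2 + 3*sin(x) + sin(z)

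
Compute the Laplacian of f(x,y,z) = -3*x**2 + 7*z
-6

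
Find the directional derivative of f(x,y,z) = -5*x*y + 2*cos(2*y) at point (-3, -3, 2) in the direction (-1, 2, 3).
sqrt(14)*(8*sin(6) + 15)/14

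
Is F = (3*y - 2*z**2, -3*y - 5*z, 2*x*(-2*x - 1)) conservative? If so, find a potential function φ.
No, ∇×F = (5, 8*x - 4*z + 2, -3) ≠ 0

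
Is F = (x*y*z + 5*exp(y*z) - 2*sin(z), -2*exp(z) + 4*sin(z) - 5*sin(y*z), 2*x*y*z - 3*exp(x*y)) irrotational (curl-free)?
No, ∇×F = (2*x*z - 3*x*exp(x*y) + 5*y*cos(y*z) + 2*exp(z) - 4*cos(z), x*y - 2*y*z + 3*y*exp(x*y) + 5*y*exp(y*z) - 2*cos(z), z*(-x - 5*exp(y*z)))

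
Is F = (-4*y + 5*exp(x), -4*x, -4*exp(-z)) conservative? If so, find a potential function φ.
Yes, F is conservative. φ = -4*x*y + 5*exp(x) + 4*exp(-z)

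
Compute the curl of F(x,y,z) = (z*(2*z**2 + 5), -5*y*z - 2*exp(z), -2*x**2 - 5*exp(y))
(5*y - 5*exp(y) + 2*exp(z), 4*x + 6*z**2 + 5, 0)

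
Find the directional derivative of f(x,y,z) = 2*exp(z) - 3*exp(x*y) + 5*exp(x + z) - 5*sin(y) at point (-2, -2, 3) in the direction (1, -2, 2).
-2*exp(4) + 10*cos(2)/3 + 5*E + 4*exp(3)/3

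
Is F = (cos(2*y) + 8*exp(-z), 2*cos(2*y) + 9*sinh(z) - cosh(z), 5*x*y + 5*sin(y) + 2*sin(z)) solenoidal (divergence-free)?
No, ∇·F = -4*sin(2*y) + 2*cos(z)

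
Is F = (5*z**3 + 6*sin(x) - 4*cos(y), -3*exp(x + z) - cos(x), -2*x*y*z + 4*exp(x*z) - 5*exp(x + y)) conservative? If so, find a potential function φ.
No, ∇×F = (-2*x*z - 5*exp(x + y) + 3*exp(x + z), 2*y*z + 15*z**2 - 4*z*exp(x*z) + 5*exp(x + y), -3*exp(x + z) + sin(x) - 4*sin(y)) ≠ 0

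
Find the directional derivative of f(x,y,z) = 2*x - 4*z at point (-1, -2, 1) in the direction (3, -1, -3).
18*sqrt(19)/19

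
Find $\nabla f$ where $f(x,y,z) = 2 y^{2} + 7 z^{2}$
(0, 4*y, 14*z)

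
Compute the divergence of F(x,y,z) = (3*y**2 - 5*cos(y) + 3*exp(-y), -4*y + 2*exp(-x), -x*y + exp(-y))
-4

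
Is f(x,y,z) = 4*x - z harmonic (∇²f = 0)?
Yes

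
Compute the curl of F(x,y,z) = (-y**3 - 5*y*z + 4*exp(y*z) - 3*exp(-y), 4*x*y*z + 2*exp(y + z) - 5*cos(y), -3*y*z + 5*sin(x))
(-4*x*y - 3*z - 2*exp(y + z), 4*y*exp(y*z) - 5*y - 5*cos(x), 3*y**2 + 4*y*z - 4*z*exp(y*z) + 5*z - 3*exp(-y))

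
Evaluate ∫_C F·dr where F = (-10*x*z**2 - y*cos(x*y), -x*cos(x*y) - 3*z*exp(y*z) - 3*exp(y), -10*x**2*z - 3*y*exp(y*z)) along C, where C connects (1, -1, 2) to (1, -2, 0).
-sin(1) + sin(2) + 3*exp(-1) + 17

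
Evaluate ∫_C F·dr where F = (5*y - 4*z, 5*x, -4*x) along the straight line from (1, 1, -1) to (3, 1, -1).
18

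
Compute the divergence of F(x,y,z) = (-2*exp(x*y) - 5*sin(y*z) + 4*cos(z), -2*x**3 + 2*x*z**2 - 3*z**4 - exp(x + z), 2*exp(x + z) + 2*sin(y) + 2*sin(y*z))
-2*y*exp(x*y) + 2*y*cos(y*z) + 2*exp(x + z)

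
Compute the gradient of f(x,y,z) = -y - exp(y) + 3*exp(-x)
(-3*exp(-x), -exp(y) - 1, 0)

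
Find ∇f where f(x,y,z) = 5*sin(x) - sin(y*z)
(5*cos(x), -z*cos(y*z), -y*cos(y*z))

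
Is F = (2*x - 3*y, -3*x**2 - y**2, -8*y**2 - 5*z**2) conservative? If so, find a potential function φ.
No, ∇×F = (-16*y, 0, 3 - 6*x) ≠ 0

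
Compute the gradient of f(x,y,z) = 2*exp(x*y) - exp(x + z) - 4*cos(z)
(2*y*exp(x*y) - exp(x + z), 2*x*exp(x*y), -exp(x + z) + 4*sin(z))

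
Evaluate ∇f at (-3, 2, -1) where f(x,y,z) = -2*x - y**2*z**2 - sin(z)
(-2, -4, 8 - cos(1))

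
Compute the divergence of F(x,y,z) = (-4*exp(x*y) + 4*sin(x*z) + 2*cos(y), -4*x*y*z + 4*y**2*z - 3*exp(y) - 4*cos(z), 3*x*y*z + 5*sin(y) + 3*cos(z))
3*x*y - 4*x*z + 8*y*z - 4*y*exp(x*y) + 4*z*cos(x*z) - 3*exp(y) - 3*sin(z)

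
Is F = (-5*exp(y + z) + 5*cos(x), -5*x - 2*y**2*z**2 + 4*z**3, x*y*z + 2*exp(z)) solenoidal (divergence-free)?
No, ∇·F = x*y - 4*y*z**2 + 2*exp(z) - 5*sin(x)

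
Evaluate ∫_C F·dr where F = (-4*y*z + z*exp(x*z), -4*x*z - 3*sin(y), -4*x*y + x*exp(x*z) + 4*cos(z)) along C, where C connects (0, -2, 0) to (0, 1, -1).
-4*sin(1) - 3*cos(2) + 3*cos(1)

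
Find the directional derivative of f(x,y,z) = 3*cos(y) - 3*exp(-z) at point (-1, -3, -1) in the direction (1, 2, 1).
sqrt(6)*(sin(3) + E/2)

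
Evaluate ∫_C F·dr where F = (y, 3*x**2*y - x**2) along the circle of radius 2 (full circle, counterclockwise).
-4*pi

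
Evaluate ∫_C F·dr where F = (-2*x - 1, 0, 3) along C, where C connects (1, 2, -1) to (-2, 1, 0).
3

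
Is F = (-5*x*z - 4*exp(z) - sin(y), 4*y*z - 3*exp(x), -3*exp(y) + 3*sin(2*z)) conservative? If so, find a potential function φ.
No, ∇×F = (-4*y - 3*exp(y), -5*x - 4*exp(z), -3*exp(x) + cos(y)) ≠ 0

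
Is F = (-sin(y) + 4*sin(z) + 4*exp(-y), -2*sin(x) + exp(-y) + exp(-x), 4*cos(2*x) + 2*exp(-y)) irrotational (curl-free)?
No, ∇×F = (-2*exp(-y), 8*sin(2*x) + 4*cos(z), -2*cos(x) + cos(y) + 4*exp(-y) - exp(-x))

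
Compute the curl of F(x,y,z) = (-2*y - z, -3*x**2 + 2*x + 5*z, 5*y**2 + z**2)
(10*y - 5, -1, 4 - 6*x)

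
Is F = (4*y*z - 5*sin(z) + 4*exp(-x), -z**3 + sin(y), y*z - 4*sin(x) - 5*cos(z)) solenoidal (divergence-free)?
No, ∇·F = y + 5*sin(z) + cos(y) - 4*exp(-x)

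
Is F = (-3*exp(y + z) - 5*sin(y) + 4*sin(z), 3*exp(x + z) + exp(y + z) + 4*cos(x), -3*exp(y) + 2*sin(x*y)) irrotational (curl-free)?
No, ∇×F = (2*x*cos(x*y) - 3*exp(y) - 3*exp(x + z) - exp(y + z), -2*y*cos(x*y) - 3*exp(y + z) + 4*cos(z), 3*exp(x + z) + 3*exp(y + z) - 4*sin(x) + 5*cos(y))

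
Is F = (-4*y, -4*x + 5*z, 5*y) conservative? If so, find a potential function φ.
Yes, F is conservative. φ = y*(-4*x + 5*z)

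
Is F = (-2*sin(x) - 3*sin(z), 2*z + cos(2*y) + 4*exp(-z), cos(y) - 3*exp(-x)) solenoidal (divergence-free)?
No, ∇·F = -2*sin(2*y) - 2*cos(x)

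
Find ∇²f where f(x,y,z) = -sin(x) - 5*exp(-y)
sin(x) - 5*exp(-y)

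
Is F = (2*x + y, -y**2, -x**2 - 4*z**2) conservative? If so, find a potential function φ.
No, ∇×F = (0, 2*x, -1) ≠ 0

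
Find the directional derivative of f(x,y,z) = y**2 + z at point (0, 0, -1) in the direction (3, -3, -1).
-sqrt(19)/19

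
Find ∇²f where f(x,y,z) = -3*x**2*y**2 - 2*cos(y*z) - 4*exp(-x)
-6*x**2 + 2*y**2*cos(y*z) - 6*y**2 + 2*z**2*cos(y*z) - 4*exp(-x)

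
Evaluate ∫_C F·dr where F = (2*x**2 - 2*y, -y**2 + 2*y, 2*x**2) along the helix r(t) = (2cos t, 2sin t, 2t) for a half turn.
-32/3 + 12*pi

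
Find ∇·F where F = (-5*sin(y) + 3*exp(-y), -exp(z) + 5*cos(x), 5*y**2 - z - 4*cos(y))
-1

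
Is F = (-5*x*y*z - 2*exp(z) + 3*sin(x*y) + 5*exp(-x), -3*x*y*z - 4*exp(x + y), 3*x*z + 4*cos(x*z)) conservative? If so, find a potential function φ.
No, ∇×F = (3*x*y, -5*x*y + 4*z*sin(x*z) - 3*z - 2*exp(z), 5*x*z - 3*x*cos(x*y) - 3*y*z - 4*exp(x + y)) ≠ 0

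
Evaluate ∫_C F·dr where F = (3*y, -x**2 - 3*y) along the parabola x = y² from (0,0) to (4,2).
18/5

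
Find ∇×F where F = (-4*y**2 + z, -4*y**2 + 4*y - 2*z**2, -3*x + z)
(4*z, 4, 8*y)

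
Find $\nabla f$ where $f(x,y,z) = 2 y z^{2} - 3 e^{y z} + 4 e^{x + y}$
(4*exp(x + y), 2*z**2 - 3*z*exp(y*z) + 4*exp(x + y), y*(4*z - 3*exp(y*z)))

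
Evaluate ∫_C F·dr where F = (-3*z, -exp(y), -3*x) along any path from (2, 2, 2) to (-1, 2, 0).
12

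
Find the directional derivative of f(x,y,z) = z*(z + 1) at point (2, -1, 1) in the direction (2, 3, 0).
0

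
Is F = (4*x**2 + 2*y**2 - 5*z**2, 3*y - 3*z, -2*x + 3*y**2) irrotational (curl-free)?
No, ∇×F = (6*y + 3, 2 - 10*z, -4*y)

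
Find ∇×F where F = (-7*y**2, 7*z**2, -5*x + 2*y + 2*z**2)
(2 - 14*z, 5, 14*y)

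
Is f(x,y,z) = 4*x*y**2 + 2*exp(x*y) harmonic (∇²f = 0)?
No, ∇²f = 2*x*(x*exp(x*y) + 4) + 2*y**2*exp(x*y)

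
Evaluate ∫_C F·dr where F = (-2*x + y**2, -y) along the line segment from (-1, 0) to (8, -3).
-81/2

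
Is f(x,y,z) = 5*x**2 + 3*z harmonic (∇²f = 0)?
No, ∇²f = 10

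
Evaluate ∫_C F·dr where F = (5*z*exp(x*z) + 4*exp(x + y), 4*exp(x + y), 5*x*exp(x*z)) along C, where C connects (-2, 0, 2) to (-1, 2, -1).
(-4*exp(2) - 5 + 9*exp(5))*exp(-4)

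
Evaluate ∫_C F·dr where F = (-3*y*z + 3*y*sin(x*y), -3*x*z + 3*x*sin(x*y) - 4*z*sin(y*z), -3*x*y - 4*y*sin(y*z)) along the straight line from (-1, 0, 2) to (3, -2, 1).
-3*cos(6) + 4*cos(2) + 17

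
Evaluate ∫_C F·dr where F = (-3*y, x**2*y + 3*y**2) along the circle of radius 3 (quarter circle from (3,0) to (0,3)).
27*pi/4 + 189/4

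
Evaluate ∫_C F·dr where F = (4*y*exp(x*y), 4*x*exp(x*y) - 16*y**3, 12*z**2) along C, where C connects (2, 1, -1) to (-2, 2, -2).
-88 - 4*exp(2) + 4*exp(-4)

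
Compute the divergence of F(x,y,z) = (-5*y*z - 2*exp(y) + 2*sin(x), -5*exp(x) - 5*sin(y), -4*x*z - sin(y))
-4*x + 2*cos(x) - 5*cos(y)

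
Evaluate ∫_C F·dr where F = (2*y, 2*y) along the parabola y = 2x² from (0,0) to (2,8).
224/3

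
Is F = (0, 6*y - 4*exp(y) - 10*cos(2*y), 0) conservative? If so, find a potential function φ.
Yes, F is conservative. φ = 3*y**2 - 4*exp(y) - 5*sin(2*y)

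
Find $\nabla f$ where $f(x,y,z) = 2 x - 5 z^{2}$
(2, 0, -10*z)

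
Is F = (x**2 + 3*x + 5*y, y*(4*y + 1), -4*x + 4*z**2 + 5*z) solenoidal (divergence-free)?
No, ∇·F = 2*x + 8*y + 8*z + 9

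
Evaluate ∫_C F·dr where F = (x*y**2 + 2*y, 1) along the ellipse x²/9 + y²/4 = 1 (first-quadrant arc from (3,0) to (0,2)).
-3*pi - 7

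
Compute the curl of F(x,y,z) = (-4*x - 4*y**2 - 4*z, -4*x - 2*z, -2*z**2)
(2, -4, 8*y - 4)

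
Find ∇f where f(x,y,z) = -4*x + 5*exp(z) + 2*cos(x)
(-2*sin(x) - 4, 0, 5*exp(z))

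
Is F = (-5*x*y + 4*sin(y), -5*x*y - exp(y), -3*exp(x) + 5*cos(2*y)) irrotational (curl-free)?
No, ∇×F = (-10*sin(2*y), 3*exp(x), 5*x - 5*y - 4*cos(y))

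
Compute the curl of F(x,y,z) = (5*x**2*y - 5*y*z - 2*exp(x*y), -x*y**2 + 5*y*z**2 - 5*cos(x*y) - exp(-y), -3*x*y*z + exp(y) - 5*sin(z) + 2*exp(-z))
(-3*x*z - 10*y*z + exp(y), y*(3*z - 5), -5*x**2 + 2*x*exp(x*y) - y**2 + 5*y*sin(x*y) + 5*z)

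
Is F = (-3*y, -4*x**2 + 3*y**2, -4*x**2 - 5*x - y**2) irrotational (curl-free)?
No, ∇×F = (-2*y, 8*x + 5, 3 - 8*x)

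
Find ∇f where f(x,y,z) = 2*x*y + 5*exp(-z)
(2*y, 2*x, -5*exp(-z))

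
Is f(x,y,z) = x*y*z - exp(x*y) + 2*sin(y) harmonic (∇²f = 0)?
No, ∇²f = -x**2*exp(x*y) - y**2*exp(x*y) - 2*sin(y)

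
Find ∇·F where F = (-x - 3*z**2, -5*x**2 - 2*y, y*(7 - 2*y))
-3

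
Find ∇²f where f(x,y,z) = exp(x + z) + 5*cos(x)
2*exp(x + z) - 5*cos(x)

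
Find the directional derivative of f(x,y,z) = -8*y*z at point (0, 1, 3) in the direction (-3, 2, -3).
-12*sqrt(22)/11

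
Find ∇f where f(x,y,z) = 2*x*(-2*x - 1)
(-8*x - 2, 0, 0)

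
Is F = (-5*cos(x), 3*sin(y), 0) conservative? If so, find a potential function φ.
Yes, F is conservative. φ = -5*sin(x) - 3*cos(y)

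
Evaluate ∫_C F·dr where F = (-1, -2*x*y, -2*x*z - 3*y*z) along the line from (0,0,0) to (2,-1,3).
-19/3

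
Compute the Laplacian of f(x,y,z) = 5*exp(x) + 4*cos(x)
5*exp(x) - 4*cos(x)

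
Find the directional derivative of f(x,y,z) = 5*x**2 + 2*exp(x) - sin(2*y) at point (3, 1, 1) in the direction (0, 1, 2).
-2*sqrt(5)*cos(2)/5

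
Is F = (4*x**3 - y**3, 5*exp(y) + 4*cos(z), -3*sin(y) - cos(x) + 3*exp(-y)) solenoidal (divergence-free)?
No, ∇·F = 12*x**2 + 5*exp(y)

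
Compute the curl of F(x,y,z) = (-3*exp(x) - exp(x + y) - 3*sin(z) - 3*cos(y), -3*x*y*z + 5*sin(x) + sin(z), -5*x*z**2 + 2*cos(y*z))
(3*x*y - 2*z*sin(y*z) - cos(z), 5*z**2 - 3*cos(z), -3*y*z + exp(x + y) - 3*sin(y) + 5*cos(x))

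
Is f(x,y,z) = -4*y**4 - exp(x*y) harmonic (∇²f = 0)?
No, ∇²f = -x**2*exp(x*y) - y**2*exp(x*y) - 48*y**2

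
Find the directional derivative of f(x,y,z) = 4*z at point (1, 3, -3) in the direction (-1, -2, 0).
0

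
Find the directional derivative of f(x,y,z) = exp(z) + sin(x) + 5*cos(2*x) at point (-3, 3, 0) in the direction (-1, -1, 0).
-sqrt(2)*(10*sin(6) + cos(3))/2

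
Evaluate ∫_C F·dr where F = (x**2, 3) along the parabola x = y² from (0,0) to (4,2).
82/3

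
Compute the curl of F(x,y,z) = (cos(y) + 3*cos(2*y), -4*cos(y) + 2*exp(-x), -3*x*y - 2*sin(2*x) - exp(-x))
(-3*x, 3*y + 4*cos(2*x) - exp(-x), 12*sin(y)*cos(y) + sin(y) - 2*exp(-x))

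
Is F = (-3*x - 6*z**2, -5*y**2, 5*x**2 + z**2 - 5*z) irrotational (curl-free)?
No, ∇×F = (0, -10*x - 12*z, 0)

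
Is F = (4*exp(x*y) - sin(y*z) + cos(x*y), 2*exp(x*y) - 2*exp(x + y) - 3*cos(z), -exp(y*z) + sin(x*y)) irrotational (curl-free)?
No, ∇×F = (x*cos(x*y) - z*exp(y*z) - 3*sin(z), -y*(cos(x*y) + cos(y*z)), -4*x*exp(x*y) + x*sin(x*y) + 2*y*exp(x*y) + z*cos(y*z) - 2*exp(x + y))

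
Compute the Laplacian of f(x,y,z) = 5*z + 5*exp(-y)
5*exp(-y)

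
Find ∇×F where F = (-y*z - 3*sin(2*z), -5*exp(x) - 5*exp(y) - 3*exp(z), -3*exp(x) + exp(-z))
(3*exp(z), -y + 3*exp(x) - 6*cos(2*z), z - 5*exp(x))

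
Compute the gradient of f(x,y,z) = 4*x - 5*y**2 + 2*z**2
(4, -10*y, 4*z)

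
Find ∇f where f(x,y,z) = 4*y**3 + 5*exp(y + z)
(0, 12*y**2 + 5*exp(y + z), 5*exp(y + z))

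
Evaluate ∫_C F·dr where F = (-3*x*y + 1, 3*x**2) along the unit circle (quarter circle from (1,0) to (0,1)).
2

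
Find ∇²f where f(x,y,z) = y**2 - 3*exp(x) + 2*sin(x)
-3*exp(x) - 2*sin(x) + 2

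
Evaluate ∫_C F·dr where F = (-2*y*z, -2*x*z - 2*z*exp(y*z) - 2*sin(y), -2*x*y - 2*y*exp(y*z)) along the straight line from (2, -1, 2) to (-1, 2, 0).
-10 - 2*cos(1) + 2*cos(2) + 2*exp(-2)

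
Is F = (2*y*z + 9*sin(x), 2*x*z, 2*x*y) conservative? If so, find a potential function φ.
Yes, F is conservative. φ = 2*x*y*z - 9*cos(x)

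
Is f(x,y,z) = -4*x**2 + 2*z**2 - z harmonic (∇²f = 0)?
No, ∇²f = -4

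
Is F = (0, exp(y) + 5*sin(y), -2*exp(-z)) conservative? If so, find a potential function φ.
Yes, F is conservative. φ = exp(y) - 5*cos(y) + 2*exp(-z)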